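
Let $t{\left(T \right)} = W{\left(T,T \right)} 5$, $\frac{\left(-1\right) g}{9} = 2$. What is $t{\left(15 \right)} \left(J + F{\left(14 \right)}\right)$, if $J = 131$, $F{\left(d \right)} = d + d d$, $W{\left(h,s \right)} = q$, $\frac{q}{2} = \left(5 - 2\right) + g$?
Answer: $-51150$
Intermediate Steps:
$g = -18$ ($g = \left(-9\right) 2 = -18$)
$q = -30$ ($q = 2 \left(\left(5 - 2\right) - 18\right) = 2 \left(3 - 18\right) = 2 \left(-15\right) = -30$)
$W{\left(h,s \right)} = -30$
$F{\left(d \right)} = d + d^{2}$
$t{\left(T \right)} = -150$ ($t{\left(T \right)} = \left(-30\right) 5 = -150$)
$t{\left(15 \right)} \left(J + F{\left(14 \right)}\right) = - 150 \left(131 + 14 \left(1 + 14\right)\right) = - 150 \left(131 + 14 \cdot 15\right) = - 150 \left(131 + 210\right) = \left(-150\right) 341 = -51150$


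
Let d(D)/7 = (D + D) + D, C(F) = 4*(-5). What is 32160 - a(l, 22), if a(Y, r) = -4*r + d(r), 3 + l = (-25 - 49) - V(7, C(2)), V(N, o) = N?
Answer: 31786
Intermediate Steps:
C(F) = -20
d(D) = 21*D (d(D) = 7*((D + D) + D) = 7*(2*D + D) = 7*(3*D) = 21*D)
l = -84 (l = -3 + ((-25 - 49) - 1*7) = -3 + (-74 - 7) = -3 - 81 = -84)
a(Y, r) = 17*r (a(Y, r) = -4*r + 21*r = 17*r)
32160 - a(l, 22) = 32160 - 17*22 = 32160 - 1*374 = 32160 - 374 = 31786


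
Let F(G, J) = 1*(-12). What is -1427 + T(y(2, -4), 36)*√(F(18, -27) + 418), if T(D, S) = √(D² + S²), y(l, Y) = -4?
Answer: -1427 + 8*√8323 ≈ -697.16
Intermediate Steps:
F(G, J) = -12
-1427 + T(y(2, -4), 36)*√(F(18, -27) + 418) = -1427 + √((-4)² + 36²)*√(-12 + 418) = -1427 + √(16 + 1296)*√406 = -1427 + √1312*√406 = -1427 + (4*√82)*√406 = -1427 + 8*√8323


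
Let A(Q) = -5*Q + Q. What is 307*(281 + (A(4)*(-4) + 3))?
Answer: 106836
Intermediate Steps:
A(Q) = -4*Q
307*(281 + (A(4)*(-4) + 3)) = 307*(281 + (-4*4*(-4) + 3)) = 307*(281 + (-16*(-4) + 3)) = 307*(281 + (64 + 3)) = 307*(281 + 67) = 307*348 = 106836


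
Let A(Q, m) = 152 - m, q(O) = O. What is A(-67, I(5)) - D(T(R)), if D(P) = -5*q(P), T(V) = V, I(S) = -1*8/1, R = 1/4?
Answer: 645/4 ≈ 161.25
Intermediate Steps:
R = 1/4 ≈ 0.25000
I(S) = -8 (I(S) = -8*1 = -8)
D(P) = -5*P
A(-67, I(5)) - D(T(R)) = (152 - 1*(-8)) - (-5)/4 = (152 + 8) - 1*(-5/4) = 160 + 5/4 = 645/4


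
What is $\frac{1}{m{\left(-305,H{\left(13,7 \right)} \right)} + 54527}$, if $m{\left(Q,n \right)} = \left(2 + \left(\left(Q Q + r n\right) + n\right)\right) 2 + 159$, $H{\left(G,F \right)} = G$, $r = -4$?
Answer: $\frac{1}{240662} \approx 4.1552 \cdot 10^{-6}$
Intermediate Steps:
$m{\left(Q,n \right)} = 163 - 6 n + 2 Q^{2}$ ($m{\left(Q,n \right)} = \left(2 + \left(\left(Q Q - 4 n\right) + n\right)\right) 2 + 159 = \left(2 + \left(\left(Q^{2} - 4 n\right) + n\right)\right) 2 + 159 = \left(2 + \left(Q^{2} - 3 n\right)\right) 2 + 159 = \left(2 + Q^{2} - 3 n\right) 2 + 159 = \left(4 - 6 n + 2 Q^{2}\right) + 159 = 163 - 6 n + 2 Q^{2}$)
$\frac{1}{m{\left(-305,H{\left(13,7 \right)} \right)} + 54527} = \frac{1}{\left(163 - 78 + 2 \left(-305\right)^{2}\right) + 54527} = \frac{1}{\left(163 - 78 + 2 \cdot 93025\right) + 54527} = \frac{1}{\left(163 - 78 + 186050\right) + 54527} = \frac{1}{186135 + 54527} = \frac{1}{240662}$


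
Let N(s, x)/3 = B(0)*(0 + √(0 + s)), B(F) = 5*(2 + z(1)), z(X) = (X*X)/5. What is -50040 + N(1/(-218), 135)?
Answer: -50040 + 33*I*√218/218 ≈ -50040.0 + 2.235*I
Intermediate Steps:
z(X) = X²/5 (z(X) = X²*(⅕) = X²/5)
B(F) = 11 (B(F) = 5*(2 + (⅕)*1²) = 5*(2 + (⅕)*1) = 5*(2 + ⅕) = 5*(11/5) = 11)
N(s, x) = 33*√s (N(s, x) = 3*(11*(0 + √(0 + s))) = 3*(11*(0 + √s)) = 3*(11*√s) = 33*√s)
-50040 + N(1/(-218), 135) = -50040 + 33*√(1/(-218)) = -50040 + 33*√(-1/218) = -50040 + 33*(I*√218/218) = -50040 + 33*I*√218/218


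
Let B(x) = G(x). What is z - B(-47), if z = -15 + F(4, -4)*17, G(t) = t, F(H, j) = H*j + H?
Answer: -172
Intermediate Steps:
F(H, j) = H + H*j
z = -219 (z = -15 + (4*(1 - 4))*17 = -15 + (4*(-3))*17 = -15 - 12*17 = -15 - 204 = -219)
B(x) = x
z - B(-47) = -219 - 1*(-47) = -219 + 47 = -172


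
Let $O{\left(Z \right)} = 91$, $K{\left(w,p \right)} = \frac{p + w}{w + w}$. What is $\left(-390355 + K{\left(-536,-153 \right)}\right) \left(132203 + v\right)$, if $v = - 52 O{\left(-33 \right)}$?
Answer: $- \frac{53341498216241}{1072} \approx -4.9759 \cdot 10^{10}$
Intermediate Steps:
$K{\left(w,p \right)} = \frac{p + w}{2 w}$
$v = -4732$ ($v = \left(-52\right) 91 = -4732$)
$\left(-390355 + K{\left(-536,-153 \right)}\right) \left(132203 + v\right) = \left(-390355 + \frac{-153 - 536}{2 \left(-536\right)}\right) \left(132203 - 4732\right) = \left(-390355 + \frac{1}{2} \left(- \frac{1}{536}\right) \left(-689\right)\right) 127471 = \left(-390355 + \frac{689}{1072}\right) 127471 = \left(- \frac{418459871}{1072}\right) 127471 = - \frac{53341498216241}{1072}$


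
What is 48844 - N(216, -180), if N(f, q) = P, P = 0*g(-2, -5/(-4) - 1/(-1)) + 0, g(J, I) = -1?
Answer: 48844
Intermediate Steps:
P = 0 (P = 0*(-1) + 0 = 0 + 0 = 0)
N(f, q) = 0
48844 - N(216, -180) = 48844 - 1*0 = 48844 + 0 = 48844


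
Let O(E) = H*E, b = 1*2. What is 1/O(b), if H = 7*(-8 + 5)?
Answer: -1/42 ≈ -0.023810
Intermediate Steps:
b = 2
H = -21 (H = 7*(-3) = -21)
O(E) = -21*E
1/O(b) = 1/(-21*2) = 1/(-42) = -1/42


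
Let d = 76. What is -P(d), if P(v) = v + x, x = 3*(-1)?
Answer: -73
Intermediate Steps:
x = -3
P(v) = -3 + v (P(v) = v - 3 = -3 + v)
-P(d) = -(-3 + 76) = -1*73 = -73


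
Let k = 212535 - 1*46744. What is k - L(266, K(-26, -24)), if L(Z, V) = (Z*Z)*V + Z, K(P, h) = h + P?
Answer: 3703325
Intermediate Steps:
K(P, h) = P + h
k = 165791 (k = 212535 - 46744 = 165791)
L(Z, V) = Z + V*Z² (L(Z, V) = Z²*V + Z = V*Z² + Z = Z + V*Z²)
k - L(266, K(-26, -24)) = 165791 - 266*(1 + (-26 - 24)*266) = 165791 - 266*(1 - 50*266) = 165791 - 266*(1 - 13300) = 165791 - 266*(-13299) = 165791 - 1*(-3537534) = 165791 + 3537534 = 3703325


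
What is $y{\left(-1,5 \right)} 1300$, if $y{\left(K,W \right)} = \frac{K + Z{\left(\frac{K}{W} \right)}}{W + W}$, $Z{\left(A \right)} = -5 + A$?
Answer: $-806$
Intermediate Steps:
$y{\left(K,W \right)} = \frac{-5 + K + \frac{K}{W}}{2 W}$ ($y{\left(K,W \right)} = \frac{K + \left(-5 + \frac{K}{W}\right)}{W + W} = \frac{-5 + K + \frac{K}{W}}{2 W}$)
$y{\left(-1,5 \right)} 1300 = \frac{-1 - 25 - 5}{2 \cdot 25} \cdot 1300 = \frac{1}{2} \cdot \frac{1}{25} \left(-1 - 25 - 5\right) 1300 = \frac{1}{2} \cdot \frac{1}{25} \left(-31\right) 1300 = \left(- \frac{31}{50}\right) 1300 = -806$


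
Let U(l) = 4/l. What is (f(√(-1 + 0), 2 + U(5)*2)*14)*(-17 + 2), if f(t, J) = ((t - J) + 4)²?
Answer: 882/5 - 168*I ≈ 176.4 - 168.0*I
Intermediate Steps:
f(t, J) = (4 + t - J)²
(f(√(-1 + 0), 2 + U(5)*2)*14)*(-17 + 2) = ((4 + √(-1 + 0) - (2 + (4/5)*2))²*14)*(-17 + 2) = ((4 + √(-1) - (2 + (4*(⅕))*2))²*14)*(-15) = ((4 + I - (2 + (⅘)*2))²*14)*(-15) = ((4 + I - (2 + 8/5))²*14)*(-15) = ((4 + I - 1*18/5)²*14)*(-15) = ((4 + I - 18/5)²*14)*(-15) = ((⅖ + I)²*14)*(-15) = (14*(⅖ + I)²)*(-15) = -210*(⅖ + I)²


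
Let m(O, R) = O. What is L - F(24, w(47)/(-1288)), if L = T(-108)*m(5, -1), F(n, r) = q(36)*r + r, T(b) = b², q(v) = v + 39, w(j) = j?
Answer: 18779933/322 ≈ 58323.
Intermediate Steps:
q(v) = 39 + v
F(n, r) = 76*r (F(n, r) = (39 + 36)*r + r = 75*r + r = 76*r)
L = 58320 (L = (-108)²*5 = 11664*5 = 58320)
L - F(24, w(47)/(-1288)) = 58320 - 76*47/(-1288) = 58320 - 76*47*(-1/1288) = 58320 - 76*(-47)/1288 = 58320 - 1*(-893/322) = 58320 + 893/322 = 18779933/322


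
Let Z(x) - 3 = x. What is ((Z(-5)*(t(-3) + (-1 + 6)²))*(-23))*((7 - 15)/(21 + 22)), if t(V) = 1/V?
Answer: -27232/129 ≈ -211.10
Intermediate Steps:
Z(x) = 3 + x
((Z(-5)*(t(-3) + (-1 + 6)²))*(-23))*((7 - 15)/(21 + 22)) = (((3 - 5)*(1/(-3) + (-1 + 6)²))*(-23))*((7 - 15)/(21 + 22)) = (-2*(-⅓ + 5²)*(-23))*(-8/43) = (-2*(-⅓ + 25)*(-23))*(-8*1/43) = (-2*74/3*(-23))*(-8/43) = -148/3*(-23)*(-8/43) = (3404/3)*(-8/43) = -27232/129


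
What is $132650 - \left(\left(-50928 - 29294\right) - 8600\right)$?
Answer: $221472$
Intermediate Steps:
$132650 - \left(\left(-50928 - 29294\right) - 8600\right) = 132650 - \left(-80222 - 8600\right) = 132650 - -88822 = 132650 + 88822 = 221472$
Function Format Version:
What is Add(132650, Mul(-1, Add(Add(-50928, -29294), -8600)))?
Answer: 221472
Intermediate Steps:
Add(132650, Mul(-1, Add(Add(-50928, -29294), -8600))) = Add(132650, Mul(-1, Add(-80222, -8600))) = Add(132650, Mul(-1, -88822)) = Add(132650, 88822) = 221472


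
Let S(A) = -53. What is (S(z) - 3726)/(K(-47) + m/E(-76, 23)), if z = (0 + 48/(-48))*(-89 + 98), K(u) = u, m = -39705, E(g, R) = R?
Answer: 86917/40786 ≈ 2.1311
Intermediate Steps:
z = -9 (z = (0 + 48*(-1/48))*9 = (0 - 1)*9 = -1*9 = -9)
(S(z) - 3726)/(K(-47) + m/E(-76, 23)) = (-53 - 3726)/(-47 - 39705/23) = -3779/(-47 - 39705*1/23) = -3779/(-47 - 39705/23) = -3779/(-40786/23) = -3779*(-23/40786) = 86917/40786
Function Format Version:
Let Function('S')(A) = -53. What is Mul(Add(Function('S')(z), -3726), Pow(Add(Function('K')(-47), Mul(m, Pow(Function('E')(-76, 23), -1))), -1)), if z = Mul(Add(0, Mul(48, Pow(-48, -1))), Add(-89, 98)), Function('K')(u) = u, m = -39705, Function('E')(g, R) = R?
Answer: Rational(86917, 40786) ≈ 2.1311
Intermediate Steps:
z = -9 (z = Mul(Add(0, Mul(48, Rational(-1, 48))), 9) = Mul(Add(0, -1), 9) = Mul(-1, 9) = -9)
Mul(Add(Function('S')(z), -3726), Pow(Add(Function('K')(-47), Mul(m, Pow(Function('E')(-76, 23), -1))), -1)) = Mul(Add(-53, -3726), Pow(Add(-47, Mul(-39705, Pow(23, -1))), -1)) = Mul(-3779, Pow(Add(-47, Mul(-39705, Rational(1, 23))), -1)) = Mul(-3779, Pow(Add(-47, Rational(-39705, 23)), -1)) = Mul(-3779, Pow(Rational(-40786, 23), -1)) = Mul(-3779, Rational(-23, 40786)) = Rational(86917, 40786)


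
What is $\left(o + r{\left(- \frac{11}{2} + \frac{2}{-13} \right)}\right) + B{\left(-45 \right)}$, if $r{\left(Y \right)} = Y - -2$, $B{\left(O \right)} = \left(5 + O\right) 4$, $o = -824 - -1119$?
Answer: $\frac{3415}{26} \approx 131.35$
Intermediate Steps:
$o = 295$ ($o = -824 + 1119 = 295$)
$B{\left(O \right)} = 20 + 4 O$
$r{\left(Y \right)} = 2 + Y$ ($r{\left(Y \right)} = Y + 2 = 2 + Y$)
$\left(o + r{\left(- \frac{11}{2} + \frac{2}{-13} \right)}\right) + B{\left(-45 \right)} = \left(295 + \left(2 + \left(- \frac{11}{2} + \frac{2}{-13}\right)\right)\right) + \left(20 + 4 \left(-45\right)\right) = \left(295 + \left(2 + \left(\left(-11\right) \frac{1}{2} + 2 \left(- \frac{1}{13}\right)\right)\right)\right) + \left(20 - 180\right) = \left(295 + \left(2 - \frac{147}{26}\right)\right) - 160 = \left(295 - \frac{95}{26}\right) - 160 = \frac{7575}{26} - 160 = \frac{3415}{26}$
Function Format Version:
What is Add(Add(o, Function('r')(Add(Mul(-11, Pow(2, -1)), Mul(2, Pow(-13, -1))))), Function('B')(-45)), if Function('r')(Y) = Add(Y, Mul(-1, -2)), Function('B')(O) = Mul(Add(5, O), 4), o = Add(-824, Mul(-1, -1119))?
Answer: Rational(3415, 26) ≈ 131.35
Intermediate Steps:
o = 295 (o = Add(-824, 1119) = 295)
Function('B')(O) = Add(20, Mul(4, O))
Function('r')(Y) = Add(2, Y) (Function('r')(Y) = Add(Y, 2) = Add(2, Y))
Add(Add(o, Function('r')(Add(Mul(-11, Pow(2, -1)), Mul(2, Pow(-13, -1))))), Function('B')(-45)) = Add(Add(295, Add(2, Add(Mul(-11, Pow(2, -1)), Mul(2, Pow(-13, -1))))), Add(20, Mul(4, -45))) = Add(Add(295, Add(2, Add(Mul(-11, Rational(1, 2)), Mul(2, Rational(-1, 13))))), Add(20, -180)) = Add(Add(295, Add(2, Add(Rational(-11, 2), Rational(-2, 13)))), -160) = Add(Add(295, Add(2, Rational(-147, 26))), -160) = Add(Add(295, Rational(-95, 26)), -160) = Add(Rational(7575, 26), -160) = Rational(3415, 26)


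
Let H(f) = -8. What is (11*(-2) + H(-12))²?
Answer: 900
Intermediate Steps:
(11*(-2) + H(-12))² = (11*(-2) - 8)² = (-22 - 8)² = (-30)² = 900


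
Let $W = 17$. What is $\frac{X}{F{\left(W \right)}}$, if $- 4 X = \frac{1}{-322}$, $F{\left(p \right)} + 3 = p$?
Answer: $\frac{1}{18032} \approx 5.5457 \cdot 10^{-5}$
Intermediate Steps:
$F{\left(p \right)} = -3 + p$
$X = \frac{1}{1288}$ ($X = - \frac{1}{4 \left(-322\right)} = \left(- \frac{1}{4}\right) \left(- \frac{1}{322}\right) = \frac{1}{1288} \approx 0.0007764$)
$\frac{X}{F{\left(W \right)}} = \frac{1}{1288 \left(-3 + 17\right)} = \frac{1}{1288 \cdot 14} = \frac{1}{1288} \cdot \frac{1}{14} = \frac{1}{18032}$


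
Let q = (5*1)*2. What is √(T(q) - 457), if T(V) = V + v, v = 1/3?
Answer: 2*I*√1005/3 ≈ 21.134*I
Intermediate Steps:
v = ⅓ ≈ 0.33333
q = 10 (q = 5*2 = 10)
T(V) = ⅓ + V (T(V) = V + ⅓ = ⅓ + V)
√(T(q) - 457) = √((⅓ + 10) - 457) = √(31/3 - 457) = √(-1340/3) = 2*I*√1005/3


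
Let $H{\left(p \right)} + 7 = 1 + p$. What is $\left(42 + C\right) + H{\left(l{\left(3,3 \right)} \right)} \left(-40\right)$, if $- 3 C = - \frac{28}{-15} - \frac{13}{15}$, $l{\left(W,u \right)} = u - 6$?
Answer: $\frac{1205}{3} \approx 401.67$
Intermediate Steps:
$l{\left(W,u \right)} = -6 + u$ ($l{\left(W,u \right)} = u - 6 = -6 + u$)
$H{\left(p \right)} = -6 + p$ ($H{\left(p \right)} = -7 + \left(1 + p\right) = -6 + p$)
$C = - \frac{1}{3}$ ($C = - \frac{- \frac{28}{-15} - \frac{13}{15}}{3} = - \frac{\left(-28\right) \left(- \frac{1}{15}\right) - \frac{13}{15}}{3} = - \frac{\frac{28}{15} - \frac{13}{15}}{3} = \left(- \frac{1}{3}\right) 1 = - \frac{1}{3} \approx -0.33333$)
$\left(42 + C\right) + H{\left(l{\left(3,3 \right)} \right)} \left(-40\right) = \left(42 - \frac{1}{3}\right) + \left(-6 + \left(-6 + 3\right)\right) \left(-40\right) = \frac{125}{3} + \left(-6 - 3\right) \left(-40\right) = \frac{125}{3} - -360 = \frac{125}{3} + 360 = \frac{1205}{3}$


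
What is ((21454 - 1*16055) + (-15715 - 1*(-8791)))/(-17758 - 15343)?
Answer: 1525/33101 ≈ 0.046071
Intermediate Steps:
((21454 - 1*16055) + (-15715 - 1*(-8791)))/(-17758 - 15343) = ((21454 - 16055) + (-15715 + 8791))/(-33101) = (5399 - 6924)*(-1/33101) = -1525*(-1/33101) = 1525/33101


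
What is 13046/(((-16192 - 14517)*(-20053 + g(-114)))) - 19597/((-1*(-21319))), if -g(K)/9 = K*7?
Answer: -7745544670109/8426452835941 ≈ -0.91919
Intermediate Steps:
g(K) = -63*K (g(K) = -9*K*7 = -63*K)
13046/(((-16192 - 14517)*(-20053 + g(-114)))) - 19597/((-1*(-21319))) = 13046/(((-16192 - 14517)*(-20053 - 63*(-114)))) - 19597/((-1*(-21319))) = 13046/((-30709*(-20053 + 7182))) - 19597/21319 = 13046/((-30709*(-12871))) - 19597*1/21319 = 13046/395255539 - 19597/21319 = -7745544670109/8426452835941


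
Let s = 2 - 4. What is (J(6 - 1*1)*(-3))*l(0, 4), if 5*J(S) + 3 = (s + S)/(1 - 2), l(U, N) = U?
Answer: 0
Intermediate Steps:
s = -2
J(S) = -1/5 - S/5 (J(S) = -3/5 + ((-2 + S)/(1 - 2))/5 = -3/5 + ((-2 + S)/(-1))/5 = -3/5 + ((-2 + S)*(-1))/5 = -3/5 + (2 - S)/5 = -3/5 + (2/5 - S/5) = -1/5 - S/5)
(J(6 - 1*1)*(-3))*l(0, 4) = ((-1/5 - (6 - 1*1)/5)*(-3))*0 = ((-1/5 - (6 - 1)/5)*(-3))*0 = ((-1/5 - 1/5*5)*(-3))*0 = ((-1/5 - 1)*(-3))*0 = -6/5*(-3)*0 = (18/5)*0 = 0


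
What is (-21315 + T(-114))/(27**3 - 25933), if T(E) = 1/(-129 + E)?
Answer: 2589773/759375 ≈ 3.4104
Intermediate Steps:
(-21315 + T(-114))/(27**3 - 25933) = (-21315 + 1/(-129 - 114))/(27**3 - 25933) = (-21315 + 1/(-243))/(19683 - 25933) = (-21315 - 1/243)/(-6250) = -5179546/243*(-1/6250) = 2589773/759375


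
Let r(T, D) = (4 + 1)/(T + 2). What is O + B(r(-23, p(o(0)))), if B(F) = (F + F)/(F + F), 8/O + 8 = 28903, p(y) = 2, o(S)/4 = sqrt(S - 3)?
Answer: 28903/28895 ≈ 1.0003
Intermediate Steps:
o(S) = 4*sqrt(-3 + S) (o(S) = 4*sqrt(S - 3) = 4*sqrt(-3 + S))
r(T, D) = 5/(2 + T)
O = 8/28895 (O = 8/(-8 + 28903) = 8/28895 ≈ 0.00027686)
B(F) = 1 (B(F) = (2*F)/((2*F)) = (2*F)*(1/(2*F)) = 1)
O + B(r(-23, p(o(0)))) = 8/28895 + 1 = 28903/28895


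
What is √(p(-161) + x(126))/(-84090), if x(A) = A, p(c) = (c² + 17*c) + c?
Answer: -√23149/84090 ≈ -0.0018093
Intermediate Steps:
p(c) = c² + 18*c
√(p(-161) + x(126))/(-84090) = √(-161*(18 - 161) + 126)/(-84090) = √(-161*(-143) + 126)*(-1/84090) = √(23023 + 126)*(-1/84090) = √23149*(-1/84090) = -√23149/84090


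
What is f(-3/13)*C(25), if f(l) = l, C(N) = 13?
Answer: -3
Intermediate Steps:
f(-3/13)*C(25) = -3/13*13 = -3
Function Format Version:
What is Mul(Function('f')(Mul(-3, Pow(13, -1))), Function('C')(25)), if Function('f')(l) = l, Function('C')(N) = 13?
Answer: -3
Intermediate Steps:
Mul(Function('f')(Mul(-3, Pow(13, -1))), Function('C')(25)) = Mul(Mul(-3, Pow(13, -1)), 13) = Mul(Mul(-3, Rational(1, 13)), 13) = Mul(Rational(-3, 13), 13) = -3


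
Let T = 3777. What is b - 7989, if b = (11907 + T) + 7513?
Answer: 15208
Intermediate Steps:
b = 23197 (b = (11907 + 3777) + 7513 = 15684 + 7513 = 23197)
b - 7989 = 23197 - 7989 = 15208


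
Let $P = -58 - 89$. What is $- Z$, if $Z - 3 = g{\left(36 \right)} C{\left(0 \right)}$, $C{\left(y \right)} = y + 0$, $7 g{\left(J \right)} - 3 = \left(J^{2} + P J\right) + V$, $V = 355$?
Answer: $-3$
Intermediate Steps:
$P = -147$
$g{\left(J \right)} = \frac{358}{7} - 21 J + \frac{J^{2}}{7}$ ($g{\left(J \right)} = \frac{3}{7} + \frac{\left(J^{2} - 147 J\right) + 355}{7} = \frac{3}{7} + \frac{355 + J^{2} - 147 J}{7} = \frac{3}{7} + \left(\frac{355}{7} - 21 J + \frac{J^{2}}{7}\right) = \frac{358}{7} - 21 J + \frac{J^{2}}{7}$)
$C{\left(y \right)} = y$
$Z = 3$ ($Z = 3 + \left(\frac{358}{7} - 756 + \frac{36^{2}}{7}\right) 0 = 3 + \left(\frac{358}{7} - 756 + \frac{1}{7} \cdot 1296\right) 0 = 3 + \left(\frac{358}{7} - 756 + \frac{1296}{7}\right) 0 = 3 - 0 = 3 + 0 = 3$)
$- Z = \left(-1\right) 3 = -3$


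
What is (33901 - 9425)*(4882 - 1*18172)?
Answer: -325286040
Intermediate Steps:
(33901 - 9425)*(4882 - 1*18172) = 24476*(4882 - 18172) = 24476*(-13290) = -325286040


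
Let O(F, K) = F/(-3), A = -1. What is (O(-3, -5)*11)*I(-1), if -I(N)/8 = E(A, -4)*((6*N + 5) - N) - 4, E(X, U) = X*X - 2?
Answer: 352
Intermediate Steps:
E(X, U) = -2 + X² (E(X, U) = X² - 2 = -2 + X²)
I(N) = 72 + 40*N (I(N) = -8*((-2 + (-1)²)*((6*N + 5) - N) - 4) = -8*((-2 + 1)*((5 + 6*N) - N) - 4) = -8*(-(5 + 5*N) - 4) = -8*((-5 - 5*N) - 4) = -8*(-9 - 5*N) = 72 + 40*N)
O(F, K) = -F/3 (O(F, K) = F*(-⅓) = -F/3)
(O(-3, -5)*11)*I(-1) = (-⅓*(-3)*11)*(72 + 40*(-1)) = (1*11)*(72 - 40) = 11*32 = 352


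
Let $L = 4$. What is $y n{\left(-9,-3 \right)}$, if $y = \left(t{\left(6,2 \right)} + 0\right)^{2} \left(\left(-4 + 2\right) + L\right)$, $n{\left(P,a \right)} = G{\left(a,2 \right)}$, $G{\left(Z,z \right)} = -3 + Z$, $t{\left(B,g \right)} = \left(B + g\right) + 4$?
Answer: $-1728$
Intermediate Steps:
$t{\left(B,g \right)} = 4 + B + g$
$n{\left(P,a \right)} = -3 + a$
$y = 288$ ($y = \left(\left(4 + 6 + 2\right) + 0\right)^{2} \left(\left(-4 + 2\right) + 4\right) = \left(12 + 0\right)^{2} \left(-2 + 4\right) = 12^{2} \cdot 2 = 144 \cdot 2 = 288$)
$y n{\left(-9,-3 \right)} = 288 \left(-3 - 3\right) = 288 \left(-6\right) = -1728$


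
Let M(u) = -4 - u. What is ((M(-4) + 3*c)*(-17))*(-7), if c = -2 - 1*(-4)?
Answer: 714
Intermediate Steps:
c = 2 (c = -2 + 4 = 2)
((M(-4) + 3*c)*(-17))*(-7) = (((-4 - 1*(-4)) + 3*2)*(-17))*(-7) = (((-4 + 4) + 6)*(-17))*(-7) = ((0 + 6)*(-17))*(-7) = (6*(-17))*(-7) = -102*(-7) = 714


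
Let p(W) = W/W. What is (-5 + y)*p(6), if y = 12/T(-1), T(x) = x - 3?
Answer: -8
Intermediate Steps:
p(W) = 1
T(x) = -3 + x
y = -3 (y = 12/(-3 - 1) = 12/(-4) = 12*(-¼) = -3)
(-5 + y)*p(6) = (-5 - 3)*1 = -8*1 = -8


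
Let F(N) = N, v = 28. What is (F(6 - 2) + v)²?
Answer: 1024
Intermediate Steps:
(F(6 - 2) + v)² = ((6 - 2) + 28)² = (4 + 28)² = 32² = 1024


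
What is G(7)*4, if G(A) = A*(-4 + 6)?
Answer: 56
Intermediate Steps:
G(A) = 2*A (G(A) = A*2 = 2*A)
G(7)*4 = (2*7)*4 = 14*4 = 56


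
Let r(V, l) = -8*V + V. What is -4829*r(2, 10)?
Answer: 67606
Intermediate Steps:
r(V, l) = -7*V
-4829*r(2, 10) = -(-33803)*2 = -4829*(-14) = 67606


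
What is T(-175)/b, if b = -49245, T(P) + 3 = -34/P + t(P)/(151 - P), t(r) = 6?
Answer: 79508/1404713625 ≈ 5.6601e-5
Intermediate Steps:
T(P) = -3 - 34/P + 6/(151 - P) (T(P) = -3 + (-34/P + 6/(151 - P)) = -3 - 34/P + 6/(151 - P))
T(-175)/b = ((5134 - 3*(-175)**2 + 413*(-175))/((-175)*(-151 - 175)))/(-49245) = -1/175*(5134 - 3*30625 - 72275)/(-326)*(-1/49245) = -1/175*(-1/326)*(5134 - 91875 - 72275)*(-1/49245) = -1/175*(-1/326)*(-159016)*(-1/49245) = -79508/28525*(-1/49245) = 79508/1404713625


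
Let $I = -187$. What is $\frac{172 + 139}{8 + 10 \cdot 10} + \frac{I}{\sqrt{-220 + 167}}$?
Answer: $\frac{311}{108} + \frac{187 i \sqrt{53}}{53} \approx 2.8796 + 25.686 i$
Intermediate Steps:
$\frac{172 + 139}{8 + 10 \cdot 10} + \frac{I}{\sqrt{-220 + 167}} = \frac{172 + 139}{8 + 10 \cdot 10} - \frac{187}{\sqrt{-220 + 167}} = \frac{311}{8 + 100} - \frac{187}{\sqrt{-53}} = \frac{311}{108} - \frac{187}{i \sqrt{53}} = 311 \cdot \frac{1}{108} - 187 \left(- \frac{i \sqrt{53}}{53}\right) = \frac{311}{108} + \frac{187 i \sqrt{53}}{53}$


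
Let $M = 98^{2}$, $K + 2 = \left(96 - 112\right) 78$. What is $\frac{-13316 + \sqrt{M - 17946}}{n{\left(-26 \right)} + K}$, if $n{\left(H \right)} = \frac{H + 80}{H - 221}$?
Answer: $\frac{822263}{77201} - \frac{247 i \sqrt{8342}}{308804} \approx 10.651 - 0.073055 i$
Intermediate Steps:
$K = -1250$ ($K = -2 + \left(96 - 112\right) 78 = -2 - 1248 = -1250$)
$M = 9604$
$n{\left(H \right)} = \frac{80 + H}{-221 + H}$
$\frac{-13316 + \sqrt{M - 17946}}{n{\left(-26 \right)} + K} = \frac{-13316 + \sqrt{9604 - 17946}}{\frac{80 - 26}{-221 - 26} - 1250} = \frac{-13316 + \sqrt{-8342}}{\frac{1}{-247} \cdot 54 - 1250} = \frac{-13316 + i \sqrt{8342}}{\left(- \frac{1}{247}\right) 54 - 1250} = \frac{-13316 + i \sqrt{8342}}{- \frac{54}{247} - 1250} = \frac{-13316 + i \sqrt{8342}}{- \frac{308804}{247}} = \left(-13316 + i \sqrt{8342}\right) \left(- \frac{247}{308804}\right) = \frac{822263}{77201} - \frac{247 i \sqrt{8342}}{308804}$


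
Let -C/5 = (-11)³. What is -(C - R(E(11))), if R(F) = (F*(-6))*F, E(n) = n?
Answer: -7381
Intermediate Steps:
C = 6655 (C = -5*(-11)³ = -5*(-1331) = 6655)
R(F) = -6*F² (R(F) = (-6*F)*F = -6*F²)
-(C - R(E(11))) = -(6655 - (-6)*11²) = -(6655 - (-6)*121) = -(6655 - 1*(-726)) = -(6655 + 726) = -1*7381 = -7381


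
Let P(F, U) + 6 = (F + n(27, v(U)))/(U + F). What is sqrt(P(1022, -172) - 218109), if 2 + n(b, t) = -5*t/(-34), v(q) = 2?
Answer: I*sqrt(6303488810)/170 ≈ 467.03*I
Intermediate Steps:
n(b, t) = -2 + 5*t/34 (n(b, t) = -2 - 5*t/(-34) = -2 - 5*t*(-1/34) = -2 + 5*t/34)
P(F, U) = -6 + (-29/17 + F)/(F + U) (P(F, U) = -6 + (F + (-2 + (5/34)*2))/(U + F) = -6 + (F + (-2 + 5/17))/(F + U) = -6 + (F - 29/17)/(F + U) = -6 + (-29/17 + F)/(F + U))
sqrt(P(1022, -172) - 218109) = sqrt((-29/17 - 6*(-172) - 5*1022)/(1022 - 172) - 218109) = sqrt((-29/17 + 1032 - 5110)/850 - 218109) = sqrt((1/850)*(-69355/17) - 218109) = sqrt(-13871/2890 - 218109) = sqrt(-630348881/2890) = I*sqrt(6303488810)/170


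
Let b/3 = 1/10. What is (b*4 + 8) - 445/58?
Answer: 443/290 ≈ 1.5276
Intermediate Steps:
b = 3/10 ≈ 0.30000
(b*4 + 8) - 445/58 = ((3/10)*4 + 8) - 445/58 = (6/5 + 8) - 445*1/58 = 46/5 - 445/58 = 443/290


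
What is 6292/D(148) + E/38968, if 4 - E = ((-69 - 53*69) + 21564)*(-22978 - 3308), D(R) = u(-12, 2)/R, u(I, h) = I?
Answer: -958154657/14613 ≈ -65569.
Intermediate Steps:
D(R) = -12/R
E = 468889672 (E = 4 - ((-69 - 53*69) + 21564)*(-22978 - 3308) = 4 - ((-69 - 3657) + 21564)*(-26286) = 4 - (-3726 + 21564)*(-26286) = 4 - 17838*(-26286) = 4 - 1*(-468889668) = 4 + 468889668 = 468889672)
6292/D(148) + E/38968 = 6292/((-12/148)) + 468889672/38968 = 6292/((-12*1/148)) + 468889672*(1/38968) = 6292/(-3/37) + 58611209/4871 = 6292*(-37/3) + 58611209/4871 = -232804/3 + 58611209/4871 = -958154657/14613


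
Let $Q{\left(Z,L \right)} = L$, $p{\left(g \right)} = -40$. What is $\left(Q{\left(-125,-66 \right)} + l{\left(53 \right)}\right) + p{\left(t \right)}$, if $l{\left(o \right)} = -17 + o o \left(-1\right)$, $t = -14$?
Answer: $-2932$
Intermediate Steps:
$l{\left(o \right)} = -17 - o^{2}$ ($l{\left(o \right)} = -17 + o^{2} \left(-1\right) = -17 - o^{2}$)
$\left(Q{\left(-125,-66 \right)} + l{\left(53 \right)}\right) + p{\left(t \right)} = \left(-66 - 2826\right) - 40 = -2892 - 40 = -2932$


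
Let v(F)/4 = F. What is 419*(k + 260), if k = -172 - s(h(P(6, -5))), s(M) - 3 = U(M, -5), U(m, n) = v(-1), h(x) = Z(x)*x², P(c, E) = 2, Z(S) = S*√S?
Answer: 37291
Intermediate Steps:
v(F) = 4*F
Z(S) = S^(3/2)
h(x) = x^(7/2) (h(x) = x^(3/2)*x² = x^(7/2))
U(m, n) = -4 (U(m, n) = 4*(-1) = -4)
s(M) = -1 (s(M) = 3 - 4 = -1)
k = -171 (k = -172 - 1*(-1) = -172 + 1 = -171)
419*(k + 260) = 419*(-171 + 260) = 419*89 = 37291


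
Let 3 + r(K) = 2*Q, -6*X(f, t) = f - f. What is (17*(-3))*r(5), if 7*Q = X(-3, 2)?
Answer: 153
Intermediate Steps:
X(f, t) = 0 (X(f, t) = -(f - f)/6 = -⅙*0 = 0)
Q = 0 (Q = (⅐)*0 = 0)
r(K) = -3 (r(K) = -3 + 2*0 = -3 + 0 = -3)
(17*(-3))*r(5) = (17*(-3))*(-3) = -51*(-3) = 153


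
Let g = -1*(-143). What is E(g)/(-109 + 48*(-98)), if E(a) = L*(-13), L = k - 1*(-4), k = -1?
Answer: 39/4813 ≈ 0.0081031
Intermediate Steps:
g = 143
L = 3 (L = -1 - 1*(-4) = -1 + 4 = 3)
E(a) = -39 (E(a) = 3*(-13) = -39)
E(g)/(-109 + 48*(-98)) = -39/(-109 + 48*(-98)) = -39/(-109 - 4704) = -39/(-4813) = -39*(-1/4813) = 39/4813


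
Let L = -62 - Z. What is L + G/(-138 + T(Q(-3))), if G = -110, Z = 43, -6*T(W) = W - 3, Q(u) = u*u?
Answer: -14485/139 ≈ -104.21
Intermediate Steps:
Q(u) = u²
T(W) = ½ - W/6 (T(W) = -(W - 3)/6 = -(-3 + W)/6 = ½ - W/6)
L = -105 (L = -62 - 1*43 = -62 - 43 = -105)
L + G/(-138 + T(Q(-3))) = -105 - 110/(-138 + (½ - ⅙*(-3)²)) = -105 - 110/(-138 + (½ - ⅙*9)) = -105 - 110/(-138 + (½ - 3/2)) = -105 - 110/(-138 - 1) = -105 - 110/(-139) = -105 - 110*(-1/139) = -105 + 110/139 = -14485/139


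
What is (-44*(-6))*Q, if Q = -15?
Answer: -3960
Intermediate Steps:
(-44*(-6))*Q = -44*(-6)*(-15) = 264*(-15) = -3960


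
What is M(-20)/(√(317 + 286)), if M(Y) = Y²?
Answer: 400*√67/201 ≈ 16.289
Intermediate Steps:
M(-20)/(√(317 + 286)) = (-20)²/(√(317 + 286)) = 400/(√603) = 400/((3*√67)) = 400*(√67/201) = 400*√67/201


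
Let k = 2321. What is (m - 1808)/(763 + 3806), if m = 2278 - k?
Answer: -617/1523 ≈ -0.40512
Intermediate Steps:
m = -43 (m = 2278 - 1*2321 = 2278 - 2321 = -43)
(m - 1808)/(763 + 3806) = (-43 - 1808)/(763 + 3806) = -1851/4569 = -1851*1/4569 = -617/1523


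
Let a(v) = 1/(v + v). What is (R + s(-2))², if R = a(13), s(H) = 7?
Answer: 33489/676 ≈ 49.540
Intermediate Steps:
a(v) = 1/(2*v)
R = 1/26 (R = (½)/13 = (½)*(1/13) = 1/26 ≈ 0.038462)
(R + s(-2))² = (1/26 + 7)² = (183/26)² = 33489/676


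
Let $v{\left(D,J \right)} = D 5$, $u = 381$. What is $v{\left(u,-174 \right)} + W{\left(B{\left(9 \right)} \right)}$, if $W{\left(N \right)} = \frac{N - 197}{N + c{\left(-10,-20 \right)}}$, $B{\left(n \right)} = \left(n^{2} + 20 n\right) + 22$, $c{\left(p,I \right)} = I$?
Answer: $\frac{501101}{263} \approx 1905.3$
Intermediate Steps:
$B{\left(n \right)} = 22 + n^{2} + 20 n$
$v{\left(D,J \right)} = 5 D$
$W{\left(N \right)} = \frac{-197 + N}{-20 + N}$ ($W{\left(N \right)} = \frac{N - 197}{N - 20} = \frac{-197 + N}{-20 + N}$)
$v{\left(u,-174 \right)} + W{\left(B{\left(9 \right)} \right)} = 5 \cdot 381 + \frac{-197 + \left(22 + 9^{2} + 20 \cdot 9\right)}{-20 + \left(22 + 9^{2} + 20 \cdot 9\right)} = 1905 + \frac{-197 + \left(22 + 81 + 180\right)}{-20 + \left(22 + 81 + 180\right)} = 1905 + \frac{-197 + 283}{-20 + 283} = 1905 + \frac{1}{263} \cdot 86 = 1905 + \frac{86}{263} = \frac{501101}{263}$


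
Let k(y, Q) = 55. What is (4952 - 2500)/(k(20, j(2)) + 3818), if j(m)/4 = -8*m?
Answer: 2452/3873 ≈ 0.63310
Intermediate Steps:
j(m) = -32*m (j(m) = 4*(-8*m) = -32*m)
(4952 - 2500)/(k(20, j(2)) + 3818) = (4952 - 2500)/(55 + 3818) = 2452/3873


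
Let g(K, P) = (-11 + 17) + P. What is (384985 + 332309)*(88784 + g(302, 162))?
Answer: 63804735888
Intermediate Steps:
g(K, P) = 6 + P
(384985 + 332309)*(88784 + g(302, 162)) = (384985 + 332309)*(88784 + (6 + 162)) = 717294*(88784 + 168) = 717294*88952 = 63804735888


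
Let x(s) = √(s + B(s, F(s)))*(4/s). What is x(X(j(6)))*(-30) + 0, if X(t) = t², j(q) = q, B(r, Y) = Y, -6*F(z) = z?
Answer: -10*√30/3 ≈ -18.257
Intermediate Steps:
F(z) = -z/6
x(s) = 2*√30/(3*√s) (x(s) = √(s - s/6)*(4/s) = √(5*s/6)*(4/s) = (√30*√s/6)*(4/s) = 2*√30/(3*√s))
x(X(j(6)))*(-30) + 0 = (2*√30/(3*√(6²)))*(-30) + 0 = (2*√30/(3*√36))*(-30) + 0 = ((⅔)*√30*(⅙))*(-30) + 0 = (√30/9)*(-30) + 0 = -10*√30/3 + 0 = -10*√30/3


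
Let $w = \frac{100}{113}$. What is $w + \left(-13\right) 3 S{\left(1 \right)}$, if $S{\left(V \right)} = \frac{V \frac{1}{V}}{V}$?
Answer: $- \frac{4307}{113} \approx -38.115$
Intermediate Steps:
$w = \frac{100}{113}$ ($w = 100 \cdot \frac{1}{113} = \frac{100}{113} \approx 0.88496$)
$S{\left(V \right)} = \frac{1}{V}$ ($S{\left(V \right)} = 1 \frac{1}{V} = \frac{1}{V}$)
$w + \left(-13\right) 3 S{\left(1 \right)} = \frac{100}{113} + \frac{\left(-13\right) 3}{1} = \frac{100}{113} - 39 = - \frac{4307}{113}$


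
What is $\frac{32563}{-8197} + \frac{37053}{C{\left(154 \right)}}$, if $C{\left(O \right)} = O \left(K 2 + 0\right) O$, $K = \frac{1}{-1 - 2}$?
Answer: $- \frac{350814077}{55542872} \approx -6.3161$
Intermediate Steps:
$K = - \frac{1}{3}$ ($K = \frac{1}{-3} = - \frac{1}{3} \approx -0.33333$)
$C{\left(O \right)} = - \frac{2 O^{2}}{3}$ ($C{\left(O \right)} = O \left(\left(- \frac{1}{3}\right) 2 + 0\right) O = O \left(- \frac{2}{3} + 0\right) O = O \left(- \frac{2}{3}\right) O = - \frac{2 O}{3} O = - \frac{2 O^{2}}{3}$)
$\frac{32563}{-8197} + \frac{37053}{C{\left(154 \right)}} = \frac{32563}{-8197} + \frac{37053}{\left(- \frac{2}{3}\right) 154^{2}} = 32563 \left(- \frac{1}{8197}\right) + \frac{37053}{\left(- \frac{2}{3}\right) 23716} = - \frac{32563}{8197} + \frac{37053}{- \frac{47432}{3}} = - \frac{32563}{8197} + 37053 \left(- \frac{3}{47432}\right) = - \frac{32563}{8197} - \frac{111159}{47432} = - \frac{350814077}{55542872}$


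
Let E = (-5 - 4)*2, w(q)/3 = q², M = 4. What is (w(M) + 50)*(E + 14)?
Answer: -392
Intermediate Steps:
w(q) = 3*q²
E = -18 (E = -9*2 = -18)
(w(M) + 50)*(E + 14) = (3*4² + 50)*(-18 + 14) = (3*16 + 50)*(-4) = (48 + 50)*(-4) = 98*(-4) = -392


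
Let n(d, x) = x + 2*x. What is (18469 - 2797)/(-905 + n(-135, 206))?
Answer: -15672/287 ≈ -54.606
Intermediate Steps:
n(d, x) = 3*x
(18469 - 2797)/(-905 + n(-135, 206)) = (18469 - 2797)/(-905 + 3*206) = 15672/(-905 + 618) = 15672/(-287) = 15672*(-1/287) = -15672/287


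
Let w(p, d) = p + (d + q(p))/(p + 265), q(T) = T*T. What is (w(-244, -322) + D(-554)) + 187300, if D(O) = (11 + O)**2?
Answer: 3393073/7 ≈ 4.8472e+5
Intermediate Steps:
q(T) = T**2
w(p, d) = p + (d + p**2)/(265 + p) (w(p, d) = p + (d + p**2)/(p + 265) = p + (d + p**2)/(265 + p))
(w(-244, -322) + D(-554)) + 187300 = ((-322 + 2*(-244)**2 + 265*(-244))/(265 - 244) + (11 - 554)**2) + 187300 = ((-322 + 2*59536 - 64660)/21 + (-543)**2) + 187300 = ((-322 + 119072 - 64660)/21 + 294849) + 187300 = ((1/21)*54090 + 294849) + 187300 = (18030/7 + 294849) + 187300 = 2081973/7 + 187300 = 3393073/7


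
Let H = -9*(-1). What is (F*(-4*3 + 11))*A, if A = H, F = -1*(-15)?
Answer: -135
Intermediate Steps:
H = 9
F = 15
A = 9
(F*(-4*3 + 11))*A = (15*(-4*3 + 11))*9 = (15*(-12 + 11))*9 = (15*(-1))*9 = -15*9 = -135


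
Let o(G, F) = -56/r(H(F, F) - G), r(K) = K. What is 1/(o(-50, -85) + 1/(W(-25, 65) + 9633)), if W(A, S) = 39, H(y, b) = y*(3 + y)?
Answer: -435240/3427 ≈ -127.00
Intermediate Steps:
o(G, F) = -56/(-G + F*(3 + F)) (o(G, F) = -56/(F*(3 + F) - G) = -56/(-G + F*(3 + F)))
1/(o(-50, -85) + 1/(W(-25, 65) + 9633)) = 1/(-56/(-1*(-50) - 85*(3 - 85)) + 1/(39 + 9633)) = 1/(-56/(50 - 85*(-82)) + 1/9672) = 1/(-56/(50 + 6970) + 1/9672) = 1/(-56/7020 + 1/9672) = 1/(-56*1/7020 + 1/9672) = 1/(-14/1755 + 1/9672) = 1/(-3427/435240) = -435240/3427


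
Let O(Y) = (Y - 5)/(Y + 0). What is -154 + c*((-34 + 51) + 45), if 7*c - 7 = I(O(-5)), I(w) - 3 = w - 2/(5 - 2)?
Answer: -1126/21 ≈ -53.619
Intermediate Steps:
O(Y) = (-5 + Y)/Y
I(w) = 7/3 + w (I(w) = 3 + (w - 2/(5 - 2)) = 3 + (w - 2/3) = 3 + (w - 2*⅓) = 3 + (w - ⅔) = 3 + (-⅔ + w) = 7/3 + w)
c = 34/21 (c = 1 + (7/3 + (-5 - 5)/(-5))/7 = 1 + (7/3 - ⅕*(-10))/7 = 1 + (7/3 + 2)/7 = 1 + (⅐)*(13/3) = 1 + 13/21 = 34/21 ≈ 1.6190)
-154 + c*((-34 + 51) + 45) = -154 + 34*((-34 + 51) + 45)/21 = -154 + 34*(17 + 45)/21 = -154 + (34/21)*62 = -154 + 2108/21 = -1126/21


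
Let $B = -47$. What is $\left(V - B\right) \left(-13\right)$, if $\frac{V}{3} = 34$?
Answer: $-1937$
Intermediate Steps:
$V = 102$ ($V = 3 \cdot 34 = 102$)
$\left(V - B\right) \left(-13\right) = \left(102 - -47\right) \left(-13\right) = \left(102 + 47\right) \left(-13\right) = 149 \left(-13\right) = -1937$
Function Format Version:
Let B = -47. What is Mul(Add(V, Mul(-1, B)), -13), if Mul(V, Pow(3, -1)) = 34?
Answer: -1937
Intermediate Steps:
V = 102 (V = Mul(3, 34) = 102)
Mul(Add(V, Mul(-1, B)), -13) = Mul(Add(102, Mul(-1, -47)), -13) = Mul(Add(102, 47), -13) = Mul(149, -13) = -1937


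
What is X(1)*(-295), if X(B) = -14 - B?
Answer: 4425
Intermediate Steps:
X(1)*(-295) = (-14 - 1*1)*(-295) = (-14 - 1)*(-295) = -15*(-295) = 4425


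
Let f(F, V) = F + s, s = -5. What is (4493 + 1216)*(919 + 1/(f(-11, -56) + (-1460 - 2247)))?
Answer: 6510992708/1241 ≈ 5.2466e+6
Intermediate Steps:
f(F, V) = -5 + F (f(F, V) = F - 5 = -5 + F)
(4493 + 1216)*(919 + 1/(f(-11, -56) + (-1460 - 2247))) = (4493 + 1216)*(919 + 1/((-5 - 11) + (-1460 - 2247))) = 5709*(919 + 1/(-16 - 3707)) = 5709*(919 + 1/(-3723)) = 5709*(919 - 1/3723) = 5709*(3421436/3723) = 6510992708/1241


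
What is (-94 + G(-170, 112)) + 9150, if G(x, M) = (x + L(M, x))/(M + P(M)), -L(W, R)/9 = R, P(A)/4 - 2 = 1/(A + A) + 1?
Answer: 12594016/1389 ≈ 9067.0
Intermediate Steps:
P(A) = 12 + 2/A (P(A) = 8 + 4*(1/(A + A) + 1) = 8 + 4*(1/(2*A) + 1) = 8 + 4*(1 + 1/(2*A)) = 8 + (4 + 2/A) = 12 + 2/A)
L(W, R) = -9*R
G(x, M) = -8*x/(12 + M + 2/M) (G(x, M) = (x - 9*x)/(M + (12 + 2/M)) = (-8*x)/(12 + M + 2/M) = -8*x/(12 + M + 2/M))
(-94 + G(-170, 112)) + 9150 = (-94 - 8*112*(-170)/(2 + 112² + 12*112)) + 9150 = (-94 - 8*112*(-170)/(2 + 12544 + 1344)) + 9150 = (-94 - 8*112*(-170)/13890) + 9150 = (-94 - 8*112*(-170)*1/13890) + 9150 = (-94 + 15232/1389) + 9150 = -115334/1389 + 9150 = 12594016/1389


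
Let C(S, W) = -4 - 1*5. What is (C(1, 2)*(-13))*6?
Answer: 702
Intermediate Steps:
C(S, W) = -9 (C(S, W) = -4 - 5 = -9)
(C(1, 2)*(-13))*6 = -9*(-13)*6 = 117*6 = 702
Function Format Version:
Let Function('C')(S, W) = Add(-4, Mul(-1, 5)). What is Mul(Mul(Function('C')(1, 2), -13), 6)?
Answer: 702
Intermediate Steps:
Function('C')(S, W) = -9 (Function('C')(S, W) = Add(-4, -5) = -9)
Mul(Mul(Function('C')(1, 2), -13), 6) = Mul(Mul(-9, -13), 6) = Mul(117, 6) = 702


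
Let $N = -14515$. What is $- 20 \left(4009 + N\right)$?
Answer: $210120$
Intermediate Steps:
$- 20 \left(4009 + N\right) = - 20 \left(4009 - 14515\right) = \left(-20\right) \left(-10506\right) = 210120$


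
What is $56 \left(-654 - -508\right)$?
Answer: $-8176$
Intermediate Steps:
$56 \left(-654 - -508\right) = 56 \left(-654 + 508\right) = 56 \left(-146\right) = -8176$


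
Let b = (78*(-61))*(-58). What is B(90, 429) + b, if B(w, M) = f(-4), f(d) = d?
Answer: 275960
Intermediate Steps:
B(w, M) = -4
b = 275964 (b = -4758*(-58) = 275964)
B(90, 429) + b = -4 + 275964 = 275960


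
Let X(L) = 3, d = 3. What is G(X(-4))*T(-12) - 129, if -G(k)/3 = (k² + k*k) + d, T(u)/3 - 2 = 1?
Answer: -696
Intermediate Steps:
T(u) = 9 (T(u) = 6 + 3*1 = 6 + 3 = 9)
G(k) = -9 - 6*k² (G(k) = -3*((k² + k*k) + 3) = -3*((k² + k²) + 3) = -3*(2*k² + 3) = -3*(3 + 2*k²) = -9 - 6*k²)
G(X(-4))*T(-12) - 129 = (-9 - 6*3²)*9 - 129 = (-9 - 6*9)*9 - 129 = (-9 - 54)*9 - 129 = -63*9 - 129 = -567 - 129 = -696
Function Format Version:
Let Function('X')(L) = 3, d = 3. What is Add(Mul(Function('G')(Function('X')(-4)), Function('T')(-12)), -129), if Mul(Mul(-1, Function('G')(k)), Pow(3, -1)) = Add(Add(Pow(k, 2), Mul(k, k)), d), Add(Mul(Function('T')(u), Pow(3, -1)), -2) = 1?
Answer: -696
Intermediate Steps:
Function('T')(u) = 9 (Function('T')(u) = Add(6, Mul(3, 1)) = Add(6, 3) = 9)
Function('G')(k) = Add(-9, Mul(-6, Pow(k, 2))) (Function('G')(k) = Mul(-3, Add(Add(Pow(k, 2), Mul(k, k)), 3)) = Mul(-3, Add(Add(Pow(k, 2), Pow(k, 2)), 3)) = Mul(-3, Add(Mul(2, Pow(k, 2)), 3)) = Mul(-3, Add(3, Mul(2, Pow(k, 2)))) = Add(-9, Mul(-6, Pow(k, 2))))
Add(Mul(Function('G')(Function('X')(-4)), Function('T')(-12)), -129) = Add(Mul(Add(-9, Mul(-6, Pow(3, 2))), 9), -129) = Add(Mul(Add(-9, Mul(-6, 9)), 9), -129) = Add(Mul(Add(-9, -54), 9), -129) = Add(Mul(-63, 9), -129) = Add(-567, -129) = -696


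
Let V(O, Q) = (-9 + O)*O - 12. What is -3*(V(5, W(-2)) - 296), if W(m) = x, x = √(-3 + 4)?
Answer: 984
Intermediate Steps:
x = 1 (x = √1 = 1)
W(m) = 1
V(O, Q) = -12 + O*(-9 + O) (V(O, Q) = O*(-9 + O) - 12 = -12 + O*(-9 + O))
-3*(V(5, W(-2)) - 296) = -3*((-12 + 5² - 9*5) - 296) = -3*((-12 + 25 - 45) - 296) = -3*(-32 - 296) = -3*(-328) = 984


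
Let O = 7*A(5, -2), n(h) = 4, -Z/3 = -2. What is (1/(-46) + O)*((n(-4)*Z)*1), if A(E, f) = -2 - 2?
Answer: -15468/23 ≈ -672.52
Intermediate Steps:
Z = 6 (Z = -3*(-2) = 6)
A(E, f) = -4
O = -28 (O = 7*(-4) = -28)
(1/(-46) + O)*((n(-4)*Z)*1) = (1/(-46) - 28)*((4*6)*1) = (-1/46 - 28)*(24*1) = -1289/46*24 = -15468/23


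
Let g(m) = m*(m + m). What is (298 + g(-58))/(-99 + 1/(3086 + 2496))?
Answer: -39219132/552617 ≈ -70.970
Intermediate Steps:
g(m) = 2*m² (g(m) = m*(2*m) = 2*m²)
(298 + g(-58))/(-99 + 1/(3086 + 2496)) = (298 + 2*(-58)²)/(-99 + 1/(3086 + 2496)) = (298 + 2*3364)/(-99 + 1/5582) = (298 + 6728)/(-99 + 1/5582) = 7026/(-552617/5582) = 7026*(-5582/552617) = -39219132/552617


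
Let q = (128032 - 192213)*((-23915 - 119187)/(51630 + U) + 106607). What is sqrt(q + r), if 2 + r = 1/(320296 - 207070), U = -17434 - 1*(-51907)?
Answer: I*sqrt(892045074742924159511014994)/361077714 ≈ 82717.0*I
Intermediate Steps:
U = 34473 (U = -17434 + 51907 = 34473)
r = -226451/113226 (r = -2 + 1/(320296 - 207070) = -2 + 1/113226 = -226451/113226 ≈ -2.0000)
q = -589119928950839/86103 (q = (128032 - 192213)*((-23915 - 119187)/(51630 + 34473) + 106607) = -64181*(-143102/86103 + 106607) = -64181*9179039419/86103 = -589119928950839/86103 ≈ -6.8420e+9)
sqrt(q + r) = sqrt(-589119928950839/86103 - 226451/113226) = sqrt(-22234564364961935689/3249699426) = I*sqrt(892045074742924159511014994)/361077714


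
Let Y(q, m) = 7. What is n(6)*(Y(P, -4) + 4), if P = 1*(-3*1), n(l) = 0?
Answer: 0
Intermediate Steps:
P = -3 (P = 1*(-3) = -3)
n(6)*(Y(P, -4) + 4) = 0*(7 + 4) = 0*11 = 0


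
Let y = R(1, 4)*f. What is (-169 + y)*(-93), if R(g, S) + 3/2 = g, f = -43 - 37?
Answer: 11997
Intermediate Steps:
f = -80
R(g, S) = -3/2 + g
y = 40 (y = (-3/2 + 1)*(-80) = -½*(-80) = 40)
(-169 + y)*(-93) = (-169 + 40)*(-93) = -129*(-93) = 11997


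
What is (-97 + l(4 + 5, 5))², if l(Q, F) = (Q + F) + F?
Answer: 6084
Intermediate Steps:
l(Q, F) = Q + 2*F (l(Q, F) = (F + Q) + F = Q + 2*F)
(-97 + l(4 + 5, 5))² = (-97 + ((4 + 5) + 2*5))² = (-97 + (9 + 10))² = (-97 + 19)² = (-78)² = 6084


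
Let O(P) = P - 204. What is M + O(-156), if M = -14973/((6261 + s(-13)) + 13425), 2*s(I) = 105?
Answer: -4747222/13159 ≈ -360.76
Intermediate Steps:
s(I) = 105/2 (s(I) = (½)*105 = 105/2)
O(P) = -204 + P
M = -9982/13159 (M = -14973/((6261 + 105/2) + 13425) = -14973/(12627/2 + 13425) = -14973/39477/2 = -14973*2/39477 = -9982/13159 ≈ -0.75857)
M + O(-156) = -9982/13159 + (-204 - 156) = -9982/13159 - 360 = -4747222/13159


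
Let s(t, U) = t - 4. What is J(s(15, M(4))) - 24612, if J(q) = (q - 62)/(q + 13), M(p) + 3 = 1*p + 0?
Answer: -196913/8 ≈ -24614.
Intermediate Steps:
M(p) = -3 + p (M(p) = -3 + (1*p + 0) = -3 + (p + 0) = -3 + p)
s(t, U) = -4 + t
J(q) = (-62 + q)/(13 + q)
J(s(15, M(4))) - 24612 = (-62 + (-4 + 15))/(13 + (-4 + 15)) - 24612 = (-62 + 11)/(13 + 11) - 24612 = -51/24 - 24612 = (1/24)*(-51) - 24612 = -17/8 - 24612 = -196913/8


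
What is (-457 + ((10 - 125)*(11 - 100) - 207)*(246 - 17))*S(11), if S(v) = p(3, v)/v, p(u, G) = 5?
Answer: 11479775/11 ≈ 1.0436e+6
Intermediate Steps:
S(v) = 5/v
(-457 + ((10 - 125)*(11 - 100) - 207)*(246 - 17))*S(11) = (-457 + ((10 - 125)*(11 - 100) - 207)*(246 - 17))*(5/11) = (-457 + (-115*(-89) - 207)*229)*(5*(1/11)) = (-457 + (10235 - 207)*229)*(5/11) = (-457 + 10028*229)*(5/11) = (-457 + 2296412)*(5/11) = 2295955*(5/11) = 11479775/11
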